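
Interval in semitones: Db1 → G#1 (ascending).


Reasoning:
Absolute semitone position = octave×12 + chromatic position
Db1: 1×12 + 1 = 13
G#1: 1×12 + 8 = 20
Difference = 20 - 13 = 7
= 7 semitones


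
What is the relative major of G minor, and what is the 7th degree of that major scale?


The relative major shares the key signature and is a minor 3rd above the minor tonic
A minor 3rd above G is Bb
→ relative major of G minor is Bb major
Bb major scale: Bb C D Eb F G A
= Bb major; 7th degree = A


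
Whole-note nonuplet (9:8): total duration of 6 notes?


Solution.
Nonuplet: 9 notes occupy the space of 8 whole notes
Space = 8 × 4 = 32 beats
Each nonuplet note = 32 / 9 = 32/9 beats
6 notes = 6 × 32/9 = 64/3
= 64/3 beats


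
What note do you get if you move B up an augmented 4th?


Let's work it out.
augmented 4th: 4 letter names, 6 semitones
Letter: B + 3 → E
Pitch: B + 6 semitones, spelled as an E → E#
= E#


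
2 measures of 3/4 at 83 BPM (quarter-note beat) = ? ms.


Working:
Quarter-note beat duration = 60000 / 83 ms
Beats per measure (3/4) = 3
One measure = 3 × 60000 / 83 = 180000 / 83 ms
2 measures = 2 × 180000 / 83 = 360000 / 83
= 4337.3 ms


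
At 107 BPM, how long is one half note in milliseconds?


Step by step:
One quarter-note beat = 60000 / BPM = 60000 / 107 ms
Half note = 2 × quarter note
Duration = 2 × 60000 / 107 = 120000 / 107
= 1121.5 ms


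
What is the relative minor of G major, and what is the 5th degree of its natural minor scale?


Working:
The relative minor shares the major's key signature and starts on its 6th degree
6th degree = a major 6th above the tonic; a major 6th above G is E
→ relative minor of G major is E minor
E natural minor scale: E F# G A B C D
= E minor; 5th degree = B


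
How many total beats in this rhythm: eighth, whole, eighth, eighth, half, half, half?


Step by step:
Beat values:
  eighth = 0.5 beats
  whole = 4 beats
  eighth = 0.5 beats
  eighth = 0.5 beats
  half = 2 beats
  half = 2 beats
  half = 2 beats
Sum = 0.5 + 4 + 0.5 + 0.5 + 2 + 2 + 2
= 11.5 beats


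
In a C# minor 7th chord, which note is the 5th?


Minor 7th chord = root + minor 3rd + perfect 5th + minor 7th
Seventh chords stack in thirds, so the letter names are C-E-G-B
Root: C#
Minor 3rd above C#: E
Perfect 5th above C#: G#
Minor 7th above C#: B
The 5th = G#


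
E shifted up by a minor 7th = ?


Working:
minor 7th: 7 letter names, 10 semitones
Letter: E + 6 → D
Pitch: E + 10 semitones, spelled as a D → D
= D


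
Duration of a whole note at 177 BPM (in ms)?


Let's work it out.
One quarter-note beat = 60000 / BPM = 60000 / 177 ms
Whole note = 4 × quarter note
Duration = 4 × 60000 / 177 = 240000 / 177
= 1355.9 ms


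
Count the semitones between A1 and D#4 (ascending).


Absolute semitone position = octave×12 + chromatic position
A1: 1×12 + 9 = 21
D#4: 4×12 + 3 = 51
Difference = 51 - 21 = 30
= 30 semitones


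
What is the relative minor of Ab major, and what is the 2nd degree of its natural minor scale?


Working:
The relative minor shares the major's key signature and starts on its 6th degree
6th degree = a major 6th above the tonic; a major 6th above Ab is F
→ relative minor of Ab major is F minor
F natural minor scale: F G Ab Bb C Db Eb
= F minor; 2nd degree = G


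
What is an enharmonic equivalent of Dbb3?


Step by step:
Enharmonic notes sound the same pitch but are spelled with different letter names
Dbb and C name the same pitch class
= C3


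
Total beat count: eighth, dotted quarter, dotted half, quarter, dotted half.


Beat values:
  eighth = 0.5 beats
  dotted quarter = 1.5 beats
  dotted half = 3 beats
  quarter = 1 beat
  dotted half = 3 beats
Sum = 0.5 + 1.5 + 3 + 1 + 3
= 9 beats


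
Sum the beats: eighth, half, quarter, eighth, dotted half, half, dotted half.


Let's work it out.
Beat values:
  eighth = 0.5 beats
  half = 2 beats
  quarter = 1 beat
  eighth = 0.5 beats
  dotted half = 3 beats
  half = 2 beats
  dotted half = 3 beats
Sum = 0.5 + 2 + 1 + 0.5 + 3 + 2 + 3
= 12 beats


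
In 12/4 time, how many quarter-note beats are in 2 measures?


Time signature 12/4: the bottom number 4 means the quarter note gets one count
The top number 12 means 12 quarter-note beats per measure
Total = 12 × 2 measures
= 24 quarter-note beats


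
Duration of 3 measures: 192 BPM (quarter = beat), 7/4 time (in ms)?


Working:
Quarter-note beat duration = 60000 / 192 ms
Beats per measure (7/4) = 7
One measure = 7 × 60000 / 192 = 420000 / 192 ms
3 measures = 3 × 420000 / 192 = 1260000 / 192
= 6562.5 ms


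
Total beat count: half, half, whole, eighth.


Working:
Beat values:
  half = 2 beats
  half = 2 beats
  whole = 4 beats
  eighth = 0.5 beats
Sum = 2 + 2 + 4 + 0.5
= 8.5 beats


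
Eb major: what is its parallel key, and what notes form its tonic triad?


Let's work it out.
Parallel keys share the same tonic but differ in mode
Eb major → parallel is Eb minor
Tonic triad of Eb minor = Eb Gb Bb
= Eb minor; triad = Eb Gb Bb


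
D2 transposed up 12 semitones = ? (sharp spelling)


D2: chromatic position 2 in octave 2 → absolute = 2×12 + 2 = 26
Transpose up 12: 26 + 12 = 38
38 = 3×12 + 2 → D in octave 3
Result = D3


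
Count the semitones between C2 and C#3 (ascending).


Let's work it out.
Absolute semitone position = octave×12 + chromatic position
C2: 2×12 + 0 = 24
C#3: 3×12 + 1 = 37
Difference = 37 - 24 = 13
= 13 semitones


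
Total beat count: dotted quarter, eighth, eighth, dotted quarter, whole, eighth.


Working:
Beat values:
  dotted quarter = 1.5 beats
  eighth = 0.5 beats
  eighth = 0.5 beats
  dotted quarter = 1.5 beats
  whole = 4 beats
  eighth = 0.5 beats
Sum = 1.5 + 0.5 + 0.5 + 1.5 + 4 + 0.5
= 8.5 beats


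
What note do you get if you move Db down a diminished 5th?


Working:
diminished 5th: 5 letter names, 6 semitones
Letter: D - 4 → G
Pitch: Db - 6 semitones, spelled as a G → G
= G


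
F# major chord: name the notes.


Let's work it out.
Major triad = root + major 3rd (4 semitones) + perfect 5th (7 semitones)
A triad on F# stacks thirds, so the chord tones use letter names F-A-C
Root: F#
Major 3rd above F#: A#
Perfect 5th above F#: C#
Chord = F# A# C#


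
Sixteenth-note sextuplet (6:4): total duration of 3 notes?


Solution.
Sextuplet: 6 notes occupy the space of 4 sixteenth notes
Space = 4 × 1/4 = 1 beat
Each sextuplet note = 1 / 6 = 1/6 beats
3 notes = 3 × 1/6 = 1/2
= 1/2 beats


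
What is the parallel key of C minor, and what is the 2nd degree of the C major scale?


Reasoning:
Parallel keys share the same tonic but differ in mode
C minor → parallel is C major
C major scale: C D E F G A B
= C major; 2nd degree = D


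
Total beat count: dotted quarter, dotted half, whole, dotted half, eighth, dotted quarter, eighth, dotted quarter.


Beat values:
  dotted quarter = 1.5 beats
  dotted half = 3 beats
  whole = 4 beats
  dotted half = 3 beats
  eighth = 0.5 beats
  dotted quarter = 1.5 beats
  eighth = 0.5 beats
  dotted quarter = 1.5 beats
Sum = 1.5 + 3 + 4 + 3 + 0.5 + 1.5 + 0.5 + 1.5
= 15.5 beats


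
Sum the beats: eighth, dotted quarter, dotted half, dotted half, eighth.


Step by step:
Beat values:
  eighth = 0.5 beats
  dotted quarter = 1.5 beats
  dotted half = 3 beats
  dotted half = 3 beats
  eighth = 0.5 beats
Sum = 0.5 + 1.5 + 3 + 3 + 0.5
= 8.5 beats


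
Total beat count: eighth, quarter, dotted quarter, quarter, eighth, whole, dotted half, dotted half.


Let's work it out.
Beat values:
  eighth = 0.5 beats
  quarter = 1 beat
  dotted quarter = 1.5 beats
  quarter = 1 beat
  eighth = 0.5 beats
  whole = 4 beats
  dotted half = 3 beats
  dotted half = 3 beats
Sum = 0.5 + 1 + 1.5 + 1 + 0.5 + 4 + 3 + 3
= 14.5 beats


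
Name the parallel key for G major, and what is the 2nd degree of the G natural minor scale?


Parallel keys share the same tonic but differ in mode
G major → parallel is G minor
G natural minor scale: G A Bb C D Eb F
= G minor; 2nd degree = A


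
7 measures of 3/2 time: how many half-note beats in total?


Working:
Time signature 3/2: the bottom number 2 means the half note gets one count
The top number 3 means 3 half-note beats per measure
Total = 3 × 7 measures
= 21 half-note beats


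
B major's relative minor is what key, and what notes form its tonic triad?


The relative minor shares the major's key signature and starts on its 6th degree
6th degree = a major 6th above the tonic; a major 6th above B is G#
→ relative minor of B major is G# minor
Tonic triad of G# minor = root + minor 3rd + perfect 5th = G# B D#
= G# minor; triad = G# B D#


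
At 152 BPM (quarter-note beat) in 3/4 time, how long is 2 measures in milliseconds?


Quarter-note beat duration = 60000 / 152 ms
Beats per measure (3/4) = 3
One measure = 3 × 60000 / 152 = 180000 / 152 ms
2 measures = 2 × 180000 / 152 = 360000 / 152
= 2368.4 ms


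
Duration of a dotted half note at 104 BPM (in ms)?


Working:
One quarter-note beat = 60000 / BPM = 60000 / 104 ms
Dotted half note = 3 × quarter note
Duration = 3 × 60000 / 104 = 180000 / 104
= 1730.8 ms


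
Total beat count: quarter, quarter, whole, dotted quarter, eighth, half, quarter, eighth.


Working:
Beat values:
  quarter = 1 beat
  quarter = 1 beat
  whole = 4 beats
  dotted quarter = 1.5 beats
  eighth = 0.5 beats
  half = 2 beats
  quarter = 1 beat
  eighth = 0.5 beats
Sum = 1 + 1 + 4 + 1.5 + 0.5 + 2 + 1 + 0.5
= 11.5 beats


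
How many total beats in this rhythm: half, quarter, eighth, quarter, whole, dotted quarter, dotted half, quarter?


Step by step:
Beat values:
  half = 2 beats
  quarter = 1 beat
  eighth = 0.5 beats
  quarter = 1 beat
  whole = 4 beats
  dotted quarter = 1.5 beats
  dotted half = 3 beats
  quarter = 1 beat
Sum = 2 + 1 + 0.5 + 1 + 4 + 1.5 + 3 + 1
= 14 beats


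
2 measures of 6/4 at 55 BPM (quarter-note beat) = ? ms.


Reasoning:
Quarter-note beat duration = 60000 / 55 ms
Beats per measure (6/4) = 6
One measure = 6 × 60000 / 55 = 360000 / 55 ms
2 measures = 2 × 360000 / 55 = 720000 / 55
= 13090.9 ms


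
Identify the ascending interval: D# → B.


Working:
Letter names: D → B spans 6 letter names → a 6th
Semitones: D# → B = 8 half-steps
A 6th of 8 semitones is a minor 6th
= minor 6th


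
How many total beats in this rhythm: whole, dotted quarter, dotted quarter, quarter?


Beat values:
  whole = 4 beats
  dotted quarter = 1.5 beats
  dotted quarter = 1.5 beats
  quarter = 1 beat
Sum = 4 + 1.5 + 1.5 + 1
= 8 beats


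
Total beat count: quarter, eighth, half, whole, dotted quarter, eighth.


Beat values:
  quarter = 1 beat
  eighth = 0.5 beats
  half = 2 beats
  whole = 4 beats
  dotted quarter = 1.5 beats
  eighth = 0.5 beats
Sum = 1 + 0.5 + 2 + 4 + 1.5 + 0.5
= 9.5 beats


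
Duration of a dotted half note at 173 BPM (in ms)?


Reasoning:
One quarter-note beat = 60000 / BPM = 60000 / 173 ms
Dotted half note = 3 × quarter note
Duration = 3 × 60000 / 173 = 180000 / 173
= 1040.5 ms


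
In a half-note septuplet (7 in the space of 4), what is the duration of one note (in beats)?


Step by step:
Septuplet: 7 notes occupy the space of 4 half notes
Space = 4 × 2 = 8 beats
Each septuplet note = 8 / 7 = 8/7 beats
= 8/7 beats


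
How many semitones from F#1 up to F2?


Step by step:
Absolute semitone position = octave×12 + chromatic position
F#1: 1×12 + 6 = 18
F2: 2×12 + 5 = 29
Difference = 29 - 18 = 11
= 11 semitones


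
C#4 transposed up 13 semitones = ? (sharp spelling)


Reasoning:
C#4: chromatic position 1 in octave 4 → absolute = 4×12 + 1 = 49
Transpose up 13: 49 + 13 = 62
62 = 5×12 + 2 → D in octave 5
Result = D5


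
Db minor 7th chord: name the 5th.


Minor 7th chord = root + minor 3rd + perfect 5th + minor 7th
Seventh chords stack in thirds, so the letter names are D-F-A-C
Root: Db
Minor 3rd above Db: Fb
Perfect 5th above Db: Ab
Minor 7th above Db: Cb
The 5th = Ab


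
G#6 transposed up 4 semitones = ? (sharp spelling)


Reasoning:
G#6: chromatic position 8 in octave 6 → absolute = 6×12 + 8 = 80
Transpose up 4: 80 + 4 = 84
84 = 7×12 + 0 → C in octave 7
Result = C7


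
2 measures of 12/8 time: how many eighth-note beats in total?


Solution.
Time signature 12/8: the bottom number 8 means the eighth note gets one count
The top number 12 means 12 eighth-note beats per measure
Total = 12 × 2 measures
= 24 eighth-note beats


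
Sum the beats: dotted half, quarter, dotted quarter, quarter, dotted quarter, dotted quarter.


Step by step:
Beat values:
  dotted half = 3 beats
  quarter = 1 beat
  dotted quarter = 1.5 beats
  quarter = 1 beat
  dotted quarter = 1.5 beats
  dotted quarter = 1.5 beats
Sum = 3 + 1 + 1.5 + 1 + 1.5 + 1.5
= 9.5 beats


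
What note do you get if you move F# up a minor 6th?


Let's work it out.
minor 6th: 6 letter names, 8 semitones
Letter: F + 5 → D
Pitch: F# + 8 semitones, spelled as a D → D
= D


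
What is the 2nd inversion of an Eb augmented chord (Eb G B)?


Step by step:
Root position: Eb G B
2nd inversion: move root and 3rd up an octave
Bass note: B
Notes (bottom to top) = B Eb G


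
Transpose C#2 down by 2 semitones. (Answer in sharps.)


C#2: chromatic position 1 in octave 2 → absolute = 2×12 + 1 = 25
Transpose down 2: 25 - 2 = 23
23 = 1×12 + 11 → B in octave 1
Result = B1


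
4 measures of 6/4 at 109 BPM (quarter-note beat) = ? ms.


Step by step:
Quarter-note beat duration = 60000 / 109 ms
Beats per measure (6/4) = 6
One measure = 6 × 60000 / 109 = 360000 / 109 ms
4 measures = 4 × 360000 / 109 = 1440000 / 109
= 13211.0 ms


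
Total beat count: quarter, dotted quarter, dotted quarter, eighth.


Beat values:
  quarter = 1 beat
  dotted quarter = 1.5 beats
  dotted quarter = 1.5 beats
  eighth = 0.5 beats
Sum = 1 + 1.5 + 1.5 + 0.5
= 4.5 beats


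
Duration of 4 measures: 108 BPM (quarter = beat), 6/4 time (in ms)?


Working:
Quarter-note beat duration = 60000 / 108 ms
Beats per measure (6/4) = 6
One measure = 6 × 60000 / 108 = 360000 / 108 ms
4 measures = 4 × 360000 / 108 = 1440000 / 108
= 13333.3 ms


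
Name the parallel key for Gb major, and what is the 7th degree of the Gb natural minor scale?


Step by step:
Parallel keys share the same tonic but differ in mode
Gb major → parallel is Gb minor
Gb natural minor scale: Gb Ab Bbb Cb Db Ebb Fb
= Gb minor; 7th degree = Fb


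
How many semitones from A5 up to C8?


Let's work it out.
Absolute semitone position = octave×12 + chromatic position
A5: 5×12 + 9 = 69
C8: 8×12 + 0 = 96
Difference = 96 - 69 = 27
= 27 semitones


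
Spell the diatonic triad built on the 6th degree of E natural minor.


Reasoning:
E natural minor scale: E F# G A B C D
Diatonic triad on degree 6 stacks scale notes 6, 1, 3: C E G
C→E = 4 semitones; C→G = 7 semitones → major triad
= C E G (major)


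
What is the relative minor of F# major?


The relative minor shares the major's key signature and starts on its 6th degree
6th degree = a major 6th above the tonic; a major 6th above F# is D#
→ relative minor of F# major is D# minor
= D# minor


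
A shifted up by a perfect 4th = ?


Let's work it out.
perfect 4th: 4 letter names, 5 semitones
Letter: A + 3 → D
Pitch: A + 5 semitones, spelled as a D → D
= D


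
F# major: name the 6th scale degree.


Solution.
Major scale pattern: W-W-H-W-W-W-H (2-2-1-2-2-2-1 semitones)
Starting from F#:
  F# + 2 semitones → G#
  G# + 2 semitones → A#
  A# + 1 semitone → B
  B + 2 semitones → C#
  C# + 2 semitones → D#
  D# + 2 semitones → E#
  E# + 1 semitone → F#
Scale: F# G# A# B C# D# E#
Degree 6 = D#


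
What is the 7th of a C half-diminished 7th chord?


Let's work it out.
Half-diminished 7th chord = root + minor 3rd + diminished 5th + minor 7th
Seventh chords stack in thirds, so the letter names are C-E-G-B
Root: C
Minor 3rd above C: Eb
Diminished 5th above C: Gb
Minor 7th above C: Bb
The 7th = Bb


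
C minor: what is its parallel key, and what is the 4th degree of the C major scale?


Step by step:
Parallel keys share the same tonic but differ in mode
C minor → parallel is C major
C major scale: C D E F G A B
= C major; 4th degree = F


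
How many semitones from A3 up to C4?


Step by step:
Absolute semitone position = octave×12 + chromatic position
A3: 3×12 + 9 = 45
C4: 4×12 + 0 = 48
Difference = 48 - 45 = 3
= 3 semitones


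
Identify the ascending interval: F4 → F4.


Step by step:
Letter names: F → F spans 1 letter name → a unison
Semitones: F4 → F4 = 0 half-steps
A unison of 0 semitones is a perfect unison
= perfect unison


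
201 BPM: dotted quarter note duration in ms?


Step by step:
One quarter-note beat = 60000 / BPM = 60000 / 201 ms
Dotted quarter note = 3/2 × quarter note
Duration = 3/2 × 60000 / 201 = 90000 / 201
= 447.8 ms


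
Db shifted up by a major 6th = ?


Step by step:
major 6th: 6 letter names, 9 semitones
Letter: D + 5 → B
Pitch: Db + 9 semitones, spelled as a B → Bb
= Bb


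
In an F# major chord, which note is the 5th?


Major triad = root + major 3rd (4 semitones) + perfect 5th (7 semitones)
A triad on F# stacks thirds, so the chord tones use letter names F-A-C
Root: F#
Major 3rd above F#: A#
Perfect 5th above F#: C#
The 5th = C#


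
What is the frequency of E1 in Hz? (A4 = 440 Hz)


Solution.
f = 440 × 2^(n/12) where n = semitones from A4
E1: -41 semitones from A4
f = 440 × 2^(-41/12)
f = 41.20 Hz


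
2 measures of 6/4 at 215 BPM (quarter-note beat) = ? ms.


Quarter-note beat duration = 60000 / 215 ms
Beats per measure (6/4) = 6
One measure = 6 × 60000 / 215 = 360000 / 215 ms
2 measures = 2 × 360000 / 215 = 720000 / 215
= 3348.8 ms


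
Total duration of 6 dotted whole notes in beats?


Working:
Base whole note = 4 beats
Dot 1 adds half the previous value: +2
One dotted whole = 4 + 2 = 6
6 of them = 6 × 6 = 36
= 36 beats


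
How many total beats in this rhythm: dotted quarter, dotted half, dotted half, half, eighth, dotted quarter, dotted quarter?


Working:
Beat values:
  dotted quarter = 1.5 beats
  dotted half = 3 beats
  dotted half = 3 beats
  half = 2 beats
  eighth = 0.5 beats
  dotted quarter = 1.5 beats
  dotted quarter = 1.5 beats
Sum = 1.5 + 3 + 3 + 2 + 0.5 + 1.5 + 1.5
= 13 beats


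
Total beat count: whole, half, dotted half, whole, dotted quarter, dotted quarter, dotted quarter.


Working:
Beat values:
  whole = 4 beats
  half = 2 beats
  dotted half = 3 beats
  whole = 4 beats
  dotted quarter = 1.5 beats
  dotted quarter = 1.5 beats
  dotted quarter = 1.5 beats
Sum = 4 + 2 + 3 + 4 + 1.5 + 1.5 + 1.5
= 17.5 beats


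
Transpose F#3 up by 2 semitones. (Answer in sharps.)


F#3: chromatic position 6 in octave 3 → absolute = 3×12 + 6 = 42
Transpose up 2: 42 + 2 = 44
44 = 3×12 + 8 → G# in octave 3
Result = G#3


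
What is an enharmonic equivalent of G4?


Let's work it out.
Enharmonic notes sound the same pitch but are spelled with different letter names
G and F## name the same pitch class
= F##4


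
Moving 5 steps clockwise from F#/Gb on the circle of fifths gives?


Reasoning:
Each clockwise step on the circle of fifths moves up a perfect 5th
From F#/Gb: F#/Gb → Db → Ab → Eb → Bb → F
= F


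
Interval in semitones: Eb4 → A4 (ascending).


Reasoning:
Absolute semitone position = octave×12 + chromatic position
Eb4: 4×12 + 3 = 51
A4: 4×12 + 9 = 57
Difference = 57 - 51 = 6
= 6 semitones


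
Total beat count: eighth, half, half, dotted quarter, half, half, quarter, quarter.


Beat values:
  eighth = 0.5 beats
  half = 2 beats
  half = 2 beats
  dotted quarter = 1.5 beats
  half = 2 beats
  half = 2 beats
  quarter = 1 beat
  quarter = 1 beat
Sum = 0.5 + 2 + 2 + 1.5 + 2 + 2 + 1 + 1
= 12 beats


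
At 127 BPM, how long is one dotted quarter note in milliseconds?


Reasoning:
One quarter-note beat = 60000 / BPM = 60000 / 127 ms
Dotted quarter note = 3/2 × quarter note
Duration = 3/2 × 60000 / 127 = 90000 / 127
= 708.7 ms


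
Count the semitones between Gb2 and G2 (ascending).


Absolute semitone position = octave×12 + chromatic position
Gb2: 2×12 + 6 = 30
G2: 2×12 + 7 = 31
Difference = 31 - 30 = 1
= 1 semitone


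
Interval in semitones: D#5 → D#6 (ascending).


Step by step:
Absolute semitone position = octave×12 + chromatic position
D#5: 5×12 + 3 = 63
D#6: 6×12 + 3 = 75
Difference = 75 - 63 = 12
= 12 semitones


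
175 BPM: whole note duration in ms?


One quarter-note beat = 60000 / BPM = 60000 / 175 ms
Whole note = 4 × quarter note
Duration = 4 × 60000 / 175 = 240000 / 175
= 1371.4 ms


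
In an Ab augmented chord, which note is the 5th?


Solution.
Augmented triad = root + major 3rd (4 semitones) + augmented 5th (8 semitones)
A triad on Ab stacks thirds, so the chord tones use letter names A-C-E
Root: Ab
Major 3rd above Ab: C
Augmented 5th above Ab: E
The 5th = E


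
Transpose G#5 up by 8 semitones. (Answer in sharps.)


G#5: chromatic position 8 in octave 5 → absolute = 5×12 + 8 = 68
Transpose up 8: 68 + 8 = 76
76 = 6×12 + 4 → E in octave 6
Result = E6


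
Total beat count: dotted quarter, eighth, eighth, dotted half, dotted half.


Solution.
Beat values:
  dotted quarter = 1.5 beats
  eighth = 0.5 beats
  eighth = 0.5 beats
  dotted half = 3 beats
  dotted half = 3 beats
Sum = 1.5 + 0.5 + 0.5 + 3 + 3
= 8.5 beats


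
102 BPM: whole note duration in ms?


Working:
One quarter-note beat = 60000 / BPM = 60000 / 102 ms
Whole note = 4 × quarter note
Duration = 4 × 60000 / 102 = 240000 / 102
= 2352.9 ms


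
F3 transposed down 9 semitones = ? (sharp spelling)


Let's work it out.
F3: chromatic position 5 in octave 3 → absolute = 3×12 + 5 = 41
Transpose down 9: 41 - 9 = 32
32 = 2×12 + 8 → G# in octave 2
Result = G#2


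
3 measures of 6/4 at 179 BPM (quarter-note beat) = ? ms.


Quarter-note beat duration = 60000 / 179 ms
Beats per measure (6/4) = 6
One measure = 6 × 60000 / 179 = 360000 / 179 ms
3 measures = 3 × 360000 / 179 = 1080000 / 179
= 6033.5 ms


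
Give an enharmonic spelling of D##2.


Solution.
Enharmonic notes sound the same pitch but are spelled with different letter names
D## and E name the same pitch class
= E2


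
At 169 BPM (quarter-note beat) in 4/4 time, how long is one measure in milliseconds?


Reasoning:
Quarter-note beat duration = 60000 / 169 ms
Beats per measure (4/4) = 4
One measure = 4 × 60000 / 169 = 240000 / 169 ms
= 1420.1 ms


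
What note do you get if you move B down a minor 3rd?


Step by step:
minor 3rd: 3 letter names, 3 semitones
Letter: B - 2 → G
Pitch: B - 3 semitones, spelled as a G → G#
= G#


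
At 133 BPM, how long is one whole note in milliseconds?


Reasoning:
One quarter-note beat = 60000 / BPM = 60000 / 133 ms
Whole note = 4 × quarter note
Duration = 4 × 60000 / 133 = 240000 / 133
= 1804.5 ms


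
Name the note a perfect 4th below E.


Let's work it out.
A 4th spans 4 letter names, so from E we land on B
A perfect 4th = 5 semitones below E
Spell B at that pitch: B
= B


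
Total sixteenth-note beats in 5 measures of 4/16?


Working:
Time signature 4/16: the bottom number 16 means the sixteenth note gets one count
The top number 4 means 4 sixteenth-note beats per measure
Total = 4 × 5 measures
= 20 sixteenth-note beats


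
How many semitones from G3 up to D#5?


Absolute semitone position = octave×12 + chromatic position
G3: 3×12 + 7 = 43
D#5: 5×12 + 3 = 63
Difference = 63 - 43 = 20
= 20 semitones


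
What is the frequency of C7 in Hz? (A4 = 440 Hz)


f = 440 × 2^(n/12) where n = semitones from A4
C7: 27 semitones from A4
f = 440 × 2^(27/12)
f = 2093.00 Hz


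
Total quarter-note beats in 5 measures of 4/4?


Let's work it out.
Time signature 4/4: the bottom number 4 means the quarter note gets one count
The top number 4 means 4 quarter-note beats per measure
Total = 4 × 5 measures
= 20 quarter-note beats


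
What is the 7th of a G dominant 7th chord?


Dominant 7th chord = root + major 3rd + perfect 5th + minor 7th
Seventh chords stack in thirds, so the letter names are G-B-D-F
Root: G
Major 3rd above G: B
Perfect 5th above G: D
Minor 7th above G: F
The 7th = F


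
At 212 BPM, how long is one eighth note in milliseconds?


One quarter-note beat = 60000 / BPM = 60000 / 212 ms
Eighth note = 1/2 × quarter note
Duration = 1/2 × 60000 / 212 = 30000 / 212
= 141.5 ms


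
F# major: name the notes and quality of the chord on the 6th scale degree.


Reasoning:
F# major scale: F# G# A# B C# D# E#
Diatonic triad on degree 6 stacks scale notes 6, 1, 3: D# F# A#
D#→F# = 3 semitones; D#→A# = 7 semitones → minor triad
= D# F# A# (minor)


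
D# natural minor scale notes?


Solution.
Natural minor scale pattern: W-H-W-W-H-W-W (2-1-2-2-1-2-2 semitones)
Starting from D#:
  D# + 2 semitones → E#
  E# + 1 semitone → F#
  F# + 2 semitones → G#
  G# + 2 semitones → A#
  A# + 1 semitone → B
  B + 2 semitones → C#
  C# + 2 semitones → D#
Scale = D# E# F# G# A# B C#


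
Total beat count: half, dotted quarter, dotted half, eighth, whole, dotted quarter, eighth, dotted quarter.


Solution.
Beat values:
  half = 2 beats
  dotted quarter = 1.5 beats
  dotted half = 3 beats
  eighth = 0.5 beats
  whole = 4 beats
  dotted quarter = 1.5 beats
  eighth = 0.5 beats
  dotted quarter = 1.5 beats
Sum = 2 + 1.5 + 3 + 0.5 + 4 + 1.5 + 0.5 + 1.5
= 14.5 beats


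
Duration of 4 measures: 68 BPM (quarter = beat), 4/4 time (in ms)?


Reasoning:
Quarter-note beat duration = 60000 / 68 ms
Beats per measure (4/4) = 4
One measure = 4 × 60000 / 68 = 240000 / 68 ms
4 measures = 4 × 240000 / 68 = 960000 / 68
= 14117.6 ms


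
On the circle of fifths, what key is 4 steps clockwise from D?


Reasoning:
Each clockwise step on the circle of fifths moves up a perfect 5th
From D: D → A → E → B → F#/Gb
= F#/Gb


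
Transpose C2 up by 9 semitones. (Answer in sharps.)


Let's work it out.
C2: chromatic position 0 in octave 2 → absolute = 2×12 + 0 = 24
Transpose up 9: 24 + 9 = 33
33 = 2×12 + 9 → A in octave 2
Result = A2


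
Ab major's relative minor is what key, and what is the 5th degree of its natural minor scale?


The relative minor shares the major's key signature and starts on its 6th degree
6th degree = a major 6th above the tonic; a major 6th above Ab is F
→ relative minor of Ab major is F minor
F natural minor scale: F G Ab Bb C Db Eb
= F minor; 5th degree = C


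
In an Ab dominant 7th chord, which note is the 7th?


Dominant 7th chord = root + major 3rd + perfect 5th + minor 7th
Seventh chords stack in thirds, so the letter names are A-C-E-G
Root: Ab
Major 3rd above Ab: C
Perfect 5th above Ab: Eb
Minor 7th above Ab: Gb
The 7th = Gb


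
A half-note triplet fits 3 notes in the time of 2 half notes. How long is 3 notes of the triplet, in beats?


Solution.
Triplet: 3 notes occupy the space of 2 half notes
Space = 2 × 2 = 4 beats
Each triplet note = 4 / 3 = 4/3 beats
3 notes = 3 × 4/3 = 4
= 4 beats


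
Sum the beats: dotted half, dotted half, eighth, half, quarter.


Reasoning:
Beat values:
  dotted half = 3 beats
  dotted half = 3 beats
  eighth = 0.5 beats
  half = 2 beats
  quarter = 1 beat
Sum = 3 + 3 + 0.5 + 2 + 1
= 9.5 beats


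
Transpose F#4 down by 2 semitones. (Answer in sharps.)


Let's work it out.
F#4: chromatic position 6 in octave 4 → absolute = 4×12 + 6 = 54
Transpose down 2: 54 - 2 = 52
52 = 4×12 + 4 → E in octave 4
Result = E4


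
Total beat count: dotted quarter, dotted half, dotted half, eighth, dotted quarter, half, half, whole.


Beat values:
  dotted quarter = 1.5 beats
  dotted half = 3 beats
  dotted half = 3 beats
  eighth = 0.5 beats
  dotted quarter = 1.5 beats
  half = 2 beats
  half = 2 beats
  whole = 4 beats
Sum = 1.5 + 3 + 3 + 0.5 + 1.5 + 2 + 2 + 4
= 17.5 beats


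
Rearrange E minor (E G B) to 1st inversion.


Working:
Root position: E G B
1st inversion: move root up an octave
Bass note: G
Notes (bottom to top) = G B E


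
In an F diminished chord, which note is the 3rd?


Diminished triad = root + minor 3rd (3 semitones) + diminished 5th (6 semitones)
A triad on F stacks thirds, so the chord tones use letter names F-A-C
Root: F
Minor 3rd above F: Ab
Diminished 5th above F: Cb
The 3rd = Ab


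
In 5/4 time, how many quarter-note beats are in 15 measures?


Time signature 5/4: the bottom number 4 means the quarter note gets one count
The top number 5 means 5 quarter-note beats per measure
Total = 5 × 15 measures
= 75 quarter-note beats


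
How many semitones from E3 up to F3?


Step by step:
Absolute semitone position = octave×12 + chromatic position
E3: 3×12 + 4 = 40
F3: 3×12 + 5 = 41
Difference = 41 - 40 = 1
= 1 semitone


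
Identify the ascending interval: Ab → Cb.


Reasoning:
Letter names: A → C spans 3 letter names → a 3rd
Semitones: Ab → Cb = 3 half-steps
A 3rd of 3 semitones is a minor 3rd
= minor 3rd


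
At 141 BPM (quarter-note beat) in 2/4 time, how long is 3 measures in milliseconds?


Reasoning:
Quarter-note beat duration = 60000 / 141 ms
Beats per measure (2/4) = 2
One measure = 2 × 60000 / 141 = 120000 / 141 ms
3 measures = 3 × 120000 / 141 = 360000 / 141
= 2553.2 ms


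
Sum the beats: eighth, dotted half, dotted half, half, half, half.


Working:
Beat values:
  eighth = 0.5 beats
  dotted half = 3 beats
  dotted half = 3 beats
  half = 2 beats
  half = 2 beats
  half = 2 beats
Sum = 0.5 + 3 + 3 + 2 + 2 + 2
= 12.5 beats


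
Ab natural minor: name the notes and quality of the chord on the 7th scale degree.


Working:
Ab natural minor scale: Ab Bb Cb Db Eb Fb Gb
Diatonic triad on degree 7 stacks scale notes 7, 2, 4: Gb Bb Db
Gb→Bb = 4 semitones; Gb→Db = 7 semitones → major triad
= Gb Bb Db (major)


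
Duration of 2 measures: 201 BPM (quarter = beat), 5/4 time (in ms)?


Quarter-note beat duration = 60000 / 201 ms
Beats per measure (5/4) = 5
One measure = 5 × 60000 / 201 = 300000 / 201 ms
2 measures = 2 × 300000 / 201 = 600000 / 201
= 2985.1 ms


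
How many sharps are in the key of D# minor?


Sharp minor keys follow the circle of fifths: A(0), E(1), B(2), F#(3), C#(4), G#(5), D#(6), A#(7)
D# minor has 6 sharps
Order of sharps: F# C# G# D# A# E# B# → first 6: F#, C#, G#, D#, A#, E#
= 6 sharps


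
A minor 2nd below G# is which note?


Reasoning:
A 2nd spans 2 letter names, so from G we land on F
A minor 2nd = 1 semitone below G#
Spell F at that pitch: F##
= F##


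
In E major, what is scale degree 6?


Let's work it out.
Major scale pattern: W-W-H-W-W-W-H (2-2-1-2-2-2-1 semitones)
Starting from E:
  E + 2 semitones → F#
  F# + 2 semitones → G#
  G# + 1 semitone → A
  A + 2 semitones → B
  B + 2 semitones → C#
  C# + 2 semitones → D#
  D# + 1 semitone → E
Scale: E F# G# A B C# D#
Degree 6 = C#


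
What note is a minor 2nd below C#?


Solution.
A 2nd spans 2 letter names, so from C we land on B
A minor 2nd = 1 semitone below C#
Spell B at that pitch: B#
= B#


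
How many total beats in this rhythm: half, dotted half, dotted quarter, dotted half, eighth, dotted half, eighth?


Let's work it out.
Beat values:
  half = 2 beats
  dotted half = 3 beats
  dotted quarter = 1.5 beats
  dotted half = 3 beats
  eighth = 0.5 beats
  dotted half = 3 beats
  eighth = 0.5 beats
Sum = 2 + 3 + 1.5 + 3 + 0.5 + 3 + 0.5
= 13.5 beats


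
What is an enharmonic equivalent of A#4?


Step by step:
Enharmonic notes sound the same pitch but are spelled with different letter names
A# and Bb name the same pitch class
= Bb4


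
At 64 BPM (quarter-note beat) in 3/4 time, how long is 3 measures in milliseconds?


Reasoning:
Quarter-note beat duration = 60000 / 64 ms
Beats per measure (3/4) = 3
One measure = 3 × 60000 / 64 = 180000 / 64 ms
3 measures = 3 × 180000 / 64 = 540000 / 64
= 8437.5 ms


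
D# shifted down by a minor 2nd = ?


Step by step:
minor 2nd: 2 letter names, 1 semitones
Letter: D - 1 → C
Pitch: D# - 1 semitones, spelled as a C → C##
= C##


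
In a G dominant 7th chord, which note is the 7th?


Solution.
Dominant 7th chord = root + major 3rd + perfect 5th + minor 7th
Seventh chords stack in thirds, so the letter names are G-B-D-F
Root: G
Major 3rd above G: B
Perfect 5th above G: D
Minor 7th above G: F
The 7th = F


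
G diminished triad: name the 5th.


Reasoning:
Diminished triad = root + minor 3rd (3 semitones) + diminished 5th (6 semitones)
A triad on G stacks thirds, so the chord tones use letter names G-B-D
Root: G
Minor 3rd above G: Bb
Diminished 5th above G: Db
The 5th = Db


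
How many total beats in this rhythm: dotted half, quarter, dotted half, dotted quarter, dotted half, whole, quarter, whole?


Step by step:
Beat values:
  dotted half = 3 beats
  quarter = 1 beat
  dotted half = 3 beats
  dotted quarter = 1.5 beats
  dotted half = 3 beats
  whole = 4 beats
  quarter = 1 beat
  whole = 4 beats
Sum = 3 + 1 + 3 + 1.5 + 3 + 4 + 1 + 4
= 20.5 beats


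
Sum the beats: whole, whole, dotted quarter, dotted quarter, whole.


Beat values:
  whole = 4 beats
  whole = 4 beats
  dotted quarter = 1.5 beats
  dotted quarter = 1.5 beats
  whole = 4 beats
Sum = 4 + 4 + 1.5 + 1.5 + 4
= 15 beats


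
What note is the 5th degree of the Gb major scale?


Working:
Major scale pattern: W-W-H-W-W-W-H (2-2-1-2-2-2-1 semitones)
Starting from Gb:
  Gb + 2 semitones → Ab
  Ab + 2 semitones → Bb
  Bb + 1 semitone → Cb
  Cb + 2 semitones → Db
  Db + 2 semitones → Eb
  Eb + 2 semitones → F
  F + 1 semitone → Gb
Scale: Gb Ab Bb Cb Db Eb F
Degree 5 = Db


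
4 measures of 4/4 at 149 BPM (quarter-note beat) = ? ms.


Step by step:
Quarter-note beat duration = 60000 / 149 ms
Beats per measure (4/4) = 4
One measure = 4 × 60000 / 149 = 240000 / 149 ms
4 measures = 4 × 240000 / 149 = 960000 / 149
= 6443.0 ms


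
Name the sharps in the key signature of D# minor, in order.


Solution.
Sharp minor keys follow the circle of fifths: A(0), E(1), B(2), F#(3), C#(4), G#(5), D#(6), A#(7)
D# minor has 6 sharps
Order of sharps: F# C# G# D# A# E# B# → first 6: F#, C#, G#, D#, A#, E#
= F#, C#, G#, D#, A#, E#


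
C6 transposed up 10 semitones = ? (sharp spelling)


Solution.
C6: chromatic position 0 in octave 6 → absolute = 6×12 + 0 = 72
Transpose up 10: 72 + 10 = 82
82 = 6×12 + 10 → A# in octave 6
Result = A#6


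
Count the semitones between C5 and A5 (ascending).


Working:
Absolute semitone position = octave×12 + chromatic position
C5: 5×12 + 0 = 60
A5: 5×12 + 9 = 69
Difference = 69 - 60 = 9
= 9 semitones


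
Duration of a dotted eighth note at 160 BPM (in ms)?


Working:
One quarter-note beat = 60000 / BPM = 60000 / 160 ms
Dotted eighth note = 3/4 × quarter note
Duration = 3/4 × 60000 / 160 = 45000 / 160
= 281.2 ms


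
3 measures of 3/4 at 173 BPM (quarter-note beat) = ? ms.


Reasoning:
Quarter-note beat duration = 60000 / 173 ms
Beats per measure (3/4) = 3
One measure = 3 × 60000 / 173 = 180000 / 173 ms
3 measures = 3 × 180000 / 173 = 540000 / 173
= 3121.4 ms


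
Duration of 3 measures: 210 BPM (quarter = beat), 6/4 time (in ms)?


Solution.
Quarter-note beat duration = 60000 / 210 ms
Beats per measure (6/4) = 6
One measure = 6 × 60000 / 210 = 360000 / 210 ms
3 measures = 3 × 360000 / 210 = 1080000 / 210
= 5142.9 ms


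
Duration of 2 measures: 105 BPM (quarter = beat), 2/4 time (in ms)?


Reasoning:
Quarter-note beat duration = 60000 / 105 ms
Beats per measure (2/4) = 2
One measure = 2 × 60000 / 105 = 120000 / 105 ms
2 measures = 2 × 120000 / 105 = 240000 / 105
= 2285.7 ms


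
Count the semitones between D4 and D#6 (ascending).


Solution.
Absolute semitone position = octave×12 + chromatic position
D4: 4×12 + 2 = 50
D#6: 6×12 + 3 = 75
Difference = 75 - 50 = 25
= 25 semitones


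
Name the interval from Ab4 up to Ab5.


Solution.
Letter names: A → A spans 8 letter names → an octave
Semitones: Ab4 → Ab5 = 12 half-steps
An octave of 12 semitones is a perfect octave
= perfect octave


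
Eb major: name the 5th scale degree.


Let's work it out.
Major scale pattern: W-W-H-W-W-W-H (2-2-1-2-2-2-1 semitones)
Starting from Eb:
  Eb + 2 semitones → F
  F + 2 semitones → G
  G + 1 semitone → Ab
  Ab + 2 semitones → Bb
  Bb + 2 semitones → C
  C + 2 semitones → D
  D + 1 semitone → Eb
Scale: Eb F G Ab Bb C D
Degree 5 = Bb


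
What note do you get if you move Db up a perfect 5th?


Working:
perfect 5th: 5 letter names, 7 semitones
Letter: D + 4 → A
Pitch: Db + 7 semitones, spelled as an A → Ab
= Ab


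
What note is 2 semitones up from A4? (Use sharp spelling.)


A4: chromatic position 9 in octave 4 → absolute = 4×12 + 9 = 57
Transpose up 2: 57 + 2 = 59
59 = 4×12 + 11 → B in octave 4
Result = B4


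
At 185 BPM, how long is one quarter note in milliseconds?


Solution.
One quarter-note beat = 60000 / BPM = 60000 / 185 ms
Duration = 60000 / 185
= 324.3 ms


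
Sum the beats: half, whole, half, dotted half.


Reasoning:
Beat values:
  half = 2 beats
  whole = 4 beats
  half = 2 beats
  dotted half = 3 beats
Sum = 2 + 4 + 2 + 3
= 11 beats


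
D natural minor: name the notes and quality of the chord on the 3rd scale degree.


Reasoning:
D natural minor scale: D E F G A Bb C
Diatonic triad on degree 3 stacks scale notes 3, 5, 7: F A C
F→A = 4 semitones; F→C = 7 semitones → major triad
= F A C (major)


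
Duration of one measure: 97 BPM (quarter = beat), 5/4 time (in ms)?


Let's work it out.
Quarter-note beat duration = 60000 / 97 ms
Beats per measure (5/4) = 5
One measure = 5 × 60000 / 97 = 300000 / 97 ms
= 3092.8 ms


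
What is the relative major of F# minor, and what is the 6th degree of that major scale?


The relative major shares the key signature and is a minor 3rd above the minor tonic
A minor 3rd above F# is A
→ relative major of F# minor is A major
A major scale: A B C# D E F# G#
= A major; 6th degree = F#


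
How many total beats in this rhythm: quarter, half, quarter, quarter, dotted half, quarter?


Let's work it out.
Beat values:
  quarter = 1 beat
  half = 2 beats
  quarter = 1 beat
  quarter = 1 beat
  dotted half = 3 beats
  quarter = 1 beat
Sum = 1 + 2 + 1 + 1 + 3 + 1
= 9 beats


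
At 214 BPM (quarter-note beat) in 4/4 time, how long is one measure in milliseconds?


Let's work it out.
Quarter-note beat duration = 60000 / 214 ms
Beats per measure (4/4) = 4
One measure = 4 × 60000 / 214 = 240000 / 214 ms
= 1121.5 ms


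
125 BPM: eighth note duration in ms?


Solution.
One quarter-note beat = 60000 / BPM = 60000 / 125 ms
Eighth note = 1/2 × quarter note
Duration = 1/2 × 60000 / 125 = 30000 / 125
= 240.0 ms


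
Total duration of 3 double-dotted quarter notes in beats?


Base quarter note = 1 beat
Dot 1 adds half the previous value: +1/2
Dot 2 adds half the previous value: +1/4
One double-dotted quarter = 1 + 1/2 + 1/4 = 7/4
3 of them = 3 × 7/4 = 21/4
= 21/4 beats


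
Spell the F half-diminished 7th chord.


Half-diminished 7th chord = root + minor 3rd + diminished 5th + minor 7th
Seventh chords stack in thirds, so the letter names are F-A-C-E
Root: F
Minor 3rd above F: Ab
Diminished 5th above F: Cb
Minor 7th above F: Eb
Chord = F Ab Cb Eb


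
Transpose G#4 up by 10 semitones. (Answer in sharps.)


Let's work it out.
G#4: chromatic position 8 in octave 4 → absolute = 4×12 + 8 = 56
Transpose up 10: 56 + 10 = 66
66 = 5×12 + 6 → F# in octave 5
Result = F#5


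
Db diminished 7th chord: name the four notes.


Solution.
Diminished 7th chord = root + minor 3rd + diminished 5th + diminished 7th
Seventh chords stack in thirds, so the letter names are D-F-A-C
Root: Db
Minor 3rd above Db: Fb
Diminished 5th above Db: Abb
Diminished 7th above Db: Cbb
Chord = Db Fb Abb Cbb
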